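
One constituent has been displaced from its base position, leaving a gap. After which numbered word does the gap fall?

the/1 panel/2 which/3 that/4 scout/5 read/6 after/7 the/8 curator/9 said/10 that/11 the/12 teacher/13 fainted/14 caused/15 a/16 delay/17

6

The displaced element is "the panel" (word 2).
It functions as the direct object of "read", so the gap sits immediately after word 6 ("read").
Base order: That scout read the panel after the curator said that the teacher fainted.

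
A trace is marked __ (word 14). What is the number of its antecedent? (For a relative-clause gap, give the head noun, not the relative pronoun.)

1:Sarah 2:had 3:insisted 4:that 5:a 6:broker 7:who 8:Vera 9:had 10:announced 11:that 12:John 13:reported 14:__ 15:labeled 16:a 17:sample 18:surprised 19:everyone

The gap at 14 is the subject of "labeled", inside a relative clause.
The relative pronoun is "who" (word 7); it is bound by the head noun immediately before it.
Its filler is the head noun "broker", at word 6.

6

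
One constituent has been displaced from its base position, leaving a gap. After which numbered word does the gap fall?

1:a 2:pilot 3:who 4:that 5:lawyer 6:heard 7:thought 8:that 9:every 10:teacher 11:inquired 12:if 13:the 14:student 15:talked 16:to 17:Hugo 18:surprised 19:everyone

The displaced element is "a pilot" (word 2).
It is linked across 1 clause boundary (Ø).
It functions as the subject of "thought", so the gap sits immediately after word 6 ("heard").
Base order: That lawyer heard a pilot thought that every teacher inquired if the student talked to Hugo.

6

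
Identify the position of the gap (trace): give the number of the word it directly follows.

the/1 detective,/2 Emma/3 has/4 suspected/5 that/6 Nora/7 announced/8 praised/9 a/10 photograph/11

The displaced element is "the detective" (word 2).
It is linked across 2 clause boundaries (that → Ø).
It functions as the subject of "praised", so the gap sits immediately after word 8 ("announced").
Base order: Emma has suspected that Nora announced the detective praised a photograph.

8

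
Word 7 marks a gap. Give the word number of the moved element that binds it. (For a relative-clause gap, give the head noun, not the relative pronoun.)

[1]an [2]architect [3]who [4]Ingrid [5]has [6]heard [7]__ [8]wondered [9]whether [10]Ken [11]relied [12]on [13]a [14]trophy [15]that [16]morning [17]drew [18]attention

The gap at 7 is the subject of "wondered", inside a relative clause.
The relative pronoun is "who" (word 3); it is bound by the head noun immediately before it.
Its filler is the head noun "architect", at word 2.

2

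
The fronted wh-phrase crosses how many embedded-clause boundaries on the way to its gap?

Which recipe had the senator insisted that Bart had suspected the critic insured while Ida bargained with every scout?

2

"which recipe" is extracted from the object of "insured".
Boundaries crossed, outermost first: [that], [Ø] — 2 in total.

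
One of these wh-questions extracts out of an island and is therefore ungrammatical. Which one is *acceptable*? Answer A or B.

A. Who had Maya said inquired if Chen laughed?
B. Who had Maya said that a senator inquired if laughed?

A

In B, the wh-phrase is extracted from inside a wh-island (introduced by "if"), which blocks movement.
In A, the extraction path crosses only that-complement boundaries, which are transparent.
So A is grammatical.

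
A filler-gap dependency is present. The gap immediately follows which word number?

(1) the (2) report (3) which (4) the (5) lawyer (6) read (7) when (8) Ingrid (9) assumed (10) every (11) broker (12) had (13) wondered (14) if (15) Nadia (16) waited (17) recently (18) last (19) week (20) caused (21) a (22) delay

6

The displaced element is "the report" (word 2).
It functions as the direct object of "read", so the gap sits immediately after word 6 ("read").
Base order: The lawyer read the report when Ingrid assumed every broker had wondered if Nadia waited recently last week.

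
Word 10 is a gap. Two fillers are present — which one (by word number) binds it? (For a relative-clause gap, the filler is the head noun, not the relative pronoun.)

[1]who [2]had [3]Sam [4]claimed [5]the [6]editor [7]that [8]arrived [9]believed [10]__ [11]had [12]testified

1

The marked gap is the subject of "testified".
Its filler is the fronted wh-phrase "who", at word 1.
(The other dependency links word 6 to a gap after word 7.)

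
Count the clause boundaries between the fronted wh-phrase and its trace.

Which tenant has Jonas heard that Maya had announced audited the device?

"which tenant" is extracted from the subject of "audited".
Boundaries crossed, outermost first: [that], [Ø] — 2 in total.

2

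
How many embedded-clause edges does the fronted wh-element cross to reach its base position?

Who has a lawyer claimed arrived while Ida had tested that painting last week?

1

"who" is extracted from the subject of "arrived".
Boundaries crossed, outermost first: [Ø] — 1 in total.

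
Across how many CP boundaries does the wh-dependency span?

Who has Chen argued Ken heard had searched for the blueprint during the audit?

2

"who" is extracted from the subject of "searched".
Boundaries crossed, outermost first: [Ø], [Ø] — 2 in total.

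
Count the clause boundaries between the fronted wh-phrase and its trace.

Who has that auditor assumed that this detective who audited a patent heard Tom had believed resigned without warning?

3

"who" is extracted from the subject of "resigned".
Boundaries crossed, outermost first: [that], [Ø], [Ø] — 3 in total.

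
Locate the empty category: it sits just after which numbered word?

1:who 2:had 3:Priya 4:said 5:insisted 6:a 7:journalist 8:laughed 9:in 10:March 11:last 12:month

4

The displaced element is "who" (word 1).
It is linked across 1 clause boundary (Ø).
It functions as the subject of "insisted", so the gap sits immediately after word 4 ("said").
Base order: Priya had said that who insisted a journalist laughed in March last month.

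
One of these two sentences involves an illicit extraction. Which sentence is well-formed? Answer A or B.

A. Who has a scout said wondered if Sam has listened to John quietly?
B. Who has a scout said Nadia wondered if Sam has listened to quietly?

A

In B, the wh-phrase is extracted from inside a wh-island (introduced by "if"), which blocks movement.
In A, the extraction path crosses only that-complement boundaries, which are transparent.
So A is grammatical.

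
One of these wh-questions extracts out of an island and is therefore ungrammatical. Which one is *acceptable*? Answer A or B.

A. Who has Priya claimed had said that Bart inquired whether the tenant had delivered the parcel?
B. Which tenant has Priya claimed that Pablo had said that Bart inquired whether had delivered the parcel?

In B, the wh-phrase is extracted from inside a wh-island (introduced by "whether"), which blocks movement.
In A, the extraction path crosses only that-complement boundaries, which are transparent.
So A is grammatical.

A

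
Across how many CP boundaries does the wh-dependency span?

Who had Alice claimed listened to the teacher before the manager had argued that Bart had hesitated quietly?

1

"who" is extracted from the subject of "listened".
Boundaries crossed, outermost first: [Ø] — 1 in total.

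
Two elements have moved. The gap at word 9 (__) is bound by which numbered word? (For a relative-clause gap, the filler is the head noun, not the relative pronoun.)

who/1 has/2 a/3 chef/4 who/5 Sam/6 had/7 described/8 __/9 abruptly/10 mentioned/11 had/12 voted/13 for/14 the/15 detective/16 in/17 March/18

4

The marked gap is inside the relative clause, the direct object of "described".
Its filler is the head noun "chef" (via "who"), at word 4.
(The other dependency links word 1 to a gap after word 11.)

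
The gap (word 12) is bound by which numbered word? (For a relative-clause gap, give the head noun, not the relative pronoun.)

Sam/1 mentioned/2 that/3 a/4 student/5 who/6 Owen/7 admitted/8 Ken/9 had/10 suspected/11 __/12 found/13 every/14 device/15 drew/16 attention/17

5

The gap at 12 is the subject of "found", inside a relative clause.
The relative pronoun is "who" (word 6); it is bound by the head noun immediately before it.
Its filler is the head noun "student", at word 5.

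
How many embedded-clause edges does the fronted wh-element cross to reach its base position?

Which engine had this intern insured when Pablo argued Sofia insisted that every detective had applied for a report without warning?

0

"which engine" originates inside the matrix clause — no clause boundary is crossed.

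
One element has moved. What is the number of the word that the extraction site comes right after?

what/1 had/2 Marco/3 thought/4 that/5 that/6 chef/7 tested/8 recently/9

8

The displaced element is "what" (word 1).
It is linked across 1 clause boundary (that).
It functions as the direct object of "tested", so the gap sits immediately after word 8 ("tested").
Base order: Marco had thought that that chef tested what recently.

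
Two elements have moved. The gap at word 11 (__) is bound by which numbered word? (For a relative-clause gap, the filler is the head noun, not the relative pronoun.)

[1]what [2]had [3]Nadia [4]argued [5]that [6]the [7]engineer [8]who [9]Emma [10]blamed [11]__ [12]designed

The marked gap is inside the relative clause, the direct object of "blamed".
Its filler is the head noun "engineer" (via "who"), at word 7.
(The other dependency links word 1 to a gap after word 12.)

7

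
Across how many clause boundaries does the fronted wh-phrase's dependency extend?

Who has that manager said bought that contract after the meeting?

"who" is extracted from the subject of "bought".
Boundaries crossed, outermost first: [Ø] — 1 in total.

1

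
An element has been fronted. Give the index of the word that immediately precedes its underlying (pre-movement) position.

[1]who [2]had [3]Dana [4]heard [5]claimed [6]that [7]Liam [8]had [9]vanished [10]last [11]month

4

The displaced element is "who" (word 1).
It is linked across 1 clause boundary (Ø).
It functions as the subject of "claimed", so the gap sits immediately after word 4 ("heard").
Base order: Dana had heard that who claimed that Liam had vanished last month.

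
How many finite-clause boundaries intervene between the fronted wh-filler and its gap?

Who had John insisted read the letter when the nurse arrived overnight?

1

"who" is extracted from the subject of "read".
Boundaries crossed, outermost first: [Ø] — 1 in total.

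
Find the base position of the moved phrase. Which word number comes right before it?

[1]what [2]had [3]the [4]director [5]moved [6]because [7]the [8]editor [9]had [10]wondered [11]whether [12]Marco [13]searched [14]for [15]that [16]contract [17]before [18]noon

5

The displaced element is "what" (word 1).
It functions as the direct object of "moved", so the gap sits immediately after word 5 ("moved").
Base order: The director had moved what because the editor had wondered whether Marco searched for that contract before noon.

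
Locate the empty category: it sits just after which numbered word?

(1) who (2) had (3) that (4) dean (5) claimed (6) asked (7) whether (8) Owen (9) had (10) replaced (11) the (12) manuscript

The displaced element is "who" (word 1).
It is linked across 1 clause boundary (Ø).
It functions as the subject of "asked", so the gap sits immediately after word 5 ("claimed").
Base order: That dean had claimed that who asked whether Owen had replaced the manuscript.

5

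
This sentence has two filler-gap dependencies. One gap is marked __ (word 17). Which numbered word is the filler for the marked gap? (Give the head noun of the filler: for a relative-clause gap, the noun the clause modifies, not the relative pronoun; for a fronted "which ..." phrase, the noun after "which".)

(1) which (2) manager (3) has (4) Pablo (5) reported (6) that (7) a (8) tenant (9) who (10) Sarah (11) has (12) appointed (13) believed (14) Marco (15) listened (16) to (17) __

2

The marked gap is the object of the preposition "to" of "listened".
Its filler is the fronted wh-phrase "which manager", at word 2.
(The other dependency links word 8 to a gap after word 12.)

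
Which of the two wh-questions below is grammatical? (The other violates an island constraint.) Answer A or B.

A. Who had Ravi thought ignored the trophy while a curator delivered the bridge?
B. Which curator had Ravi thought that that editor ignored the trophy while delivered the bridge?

A

In B, the wh-phrase is extracted from inside an adjunct island (introduced by "while"), which blocks movement.
In A, the extraction path crosses only that-complement boundaries, which are transparent.
So A is grammatical.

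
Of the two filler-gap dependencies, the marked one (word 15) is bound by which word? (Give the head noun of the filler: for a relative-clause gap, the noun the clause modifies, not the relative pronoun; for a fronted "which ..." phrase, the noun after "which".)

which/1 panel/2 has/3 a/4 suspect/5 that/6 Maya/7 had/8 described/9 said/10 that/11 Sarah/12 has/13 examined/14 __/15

The marked gap is the direct object of "examined".
Its filler is the fronted wh-phrase "which panel", at word 2.
(The other dependency links word 5 to a gap after word 9.)

2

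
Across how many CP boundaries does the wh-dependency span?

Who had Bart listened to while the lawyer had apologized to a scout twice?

0

"who" originates inside the matrix clause — no clause boundary is crossed.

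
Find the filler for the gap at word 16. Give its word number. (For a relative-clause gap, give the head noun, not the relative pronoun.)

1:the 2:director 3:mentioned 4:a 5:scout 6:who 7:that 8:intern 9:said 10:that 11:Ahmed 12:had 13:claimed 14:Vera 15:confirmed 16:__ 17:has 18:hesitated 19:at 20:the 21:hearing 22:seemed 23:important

5

The gap at 16 is the subject of "hesitated", inside a relative clause.
The relative pronoun is "who" (word 6); it is bound by the head noun immediately before it.
Its filler is the head noun "scout", at word 5.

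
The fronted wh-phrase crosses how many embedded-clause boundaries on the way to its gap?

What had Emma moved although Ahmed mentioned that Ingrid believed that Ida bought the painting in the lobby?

"what" originates inside the matrix clause — no clause boundary is crossed.

0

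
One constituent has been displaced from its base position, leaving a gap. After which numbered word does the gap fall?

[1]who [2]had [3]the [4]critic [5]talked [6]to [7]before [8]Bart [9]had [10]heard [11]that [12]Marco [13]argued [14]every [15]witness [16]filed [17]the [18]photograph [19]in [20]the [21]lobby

6

The displaced element is "who" (word 1).
It functions as the object of the preposition "to" of "talked", so the gap sits immediately after word 6 ("to").
Base order: The critic had talked to who before Bart had heard that Marco argued every witness filed the photograph in the lobby.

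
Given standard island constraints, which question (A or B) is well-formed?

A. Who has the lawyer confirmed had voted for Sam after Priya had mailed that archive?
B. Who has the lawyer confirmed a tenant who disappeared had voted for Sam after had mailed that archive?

A

In B, the wh-phrase is extracted from inside an adjunct island (introduced by "after"), which blocks movement.
In A, the extraction path crosses only that-complement boundaries, which are transparent.
So A is grammatical.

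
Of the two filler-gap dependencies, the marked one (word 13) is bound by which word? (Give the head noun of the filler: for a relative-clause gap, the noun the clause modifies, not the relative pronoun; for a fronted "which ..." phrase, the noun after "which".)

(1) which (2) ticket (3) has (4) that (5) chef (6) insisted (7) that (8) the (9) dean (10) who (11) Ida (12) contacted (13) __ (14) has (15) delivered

The marked gap is inside the relative clause, the direct object of "contacted".
Its filler is the head noun "dean" (via "who"), at word 9.
(The other dependency links word 2 to a gap after word 15.)

9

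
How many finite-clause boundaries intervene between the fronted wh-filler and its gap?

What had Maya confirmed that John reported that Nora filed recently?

2

"what" is extracted from the object of "filed".
Boundaries crossed, outermost first: [that], [that] — 2 in total.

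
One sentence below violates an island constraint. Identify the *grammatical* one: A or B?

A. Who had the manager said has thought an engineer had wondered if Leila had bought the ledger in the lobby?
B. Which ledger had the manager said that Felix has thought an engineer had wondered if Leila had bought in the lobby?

A

In B, the wh-phrase is extracted from inside a wh-island (introduced by "if"), which blocks movement.
In A, the extraction path crosses only that-complement boundaries, which are transparent.
So A is grammatical.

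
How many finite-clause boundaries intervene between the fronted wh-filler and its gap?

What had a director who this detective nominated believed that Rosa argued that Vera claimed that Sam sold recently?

3

"what" is extracted from the object of "sold".
Boundaries crossed, outermost first: [that], [that], [that] — 3 in total.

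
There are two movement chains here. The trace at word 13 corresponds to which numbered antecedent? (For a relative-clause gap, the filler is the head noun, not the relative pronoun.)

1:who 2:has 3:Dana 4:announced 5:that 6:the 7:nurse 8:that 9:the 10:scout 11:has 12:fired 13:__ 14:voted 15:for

The marked gap is inside the relative clause, the direct object of "fired".
Its filler is the head noun "nurse" (via "that"), at word 7.
(The other dependency links word 1 to a gap after word 15.)

7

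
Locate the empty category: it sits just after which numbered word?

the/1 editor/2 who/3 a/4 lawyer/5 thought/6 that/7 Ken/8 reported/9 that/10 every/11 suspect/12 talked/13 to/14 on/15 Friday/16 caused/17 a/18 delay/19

The displaced element is "the editor" (word 2).
It is linked across 2 clause boundaries (that → that).
It functions as the object of the preposition "to" of "talked", so the gap sits immediately after word 14 ("to").
Base order: A lawyer thought that Ken reported that every suspect talked to the editor on Friday.

14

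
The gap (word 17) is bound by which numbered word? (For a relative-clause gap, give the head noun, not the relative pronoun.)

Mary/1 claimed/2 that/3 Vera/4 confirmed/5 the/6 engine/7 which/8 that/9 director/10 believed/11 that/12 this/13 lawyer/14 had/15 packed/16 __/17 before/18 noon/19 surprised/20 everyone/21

7

The gap at 17 is the object of "packed", inside a relative clause.
The relative pronoun is "which" (word 8); it is bound by the head noun immediately before it.
Its filler is the head noun "engine", at word 7.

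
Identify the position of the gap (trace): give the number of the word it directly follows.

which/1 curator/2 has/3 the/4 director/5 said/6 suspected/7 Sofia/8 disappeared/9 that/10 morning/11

6

The displaced element is "which curator" (word 2).
It is linked across 1 clause boundary (Ø).
It functions as the subject of "suspected", so the gap sits immediately after word 6 ("said").
Base order: The director has said that which curator suspected Sofia disappeared that morning.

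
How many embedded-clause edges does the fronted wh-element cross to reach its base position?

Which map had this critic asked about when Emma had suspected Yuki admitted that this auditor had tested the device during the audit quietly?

"which map" originates inside the matrix clause — no clause boundary is crossed.

0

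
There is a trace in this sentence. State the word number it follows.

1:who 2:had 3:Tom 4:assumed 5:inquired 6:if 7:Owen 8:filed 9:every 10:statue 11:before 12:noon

The displaced element is "who" (word 1).
It is linked across 1 clause boundary (Ø).
It functions as the subject of "inquired", so the gap sits immediately after word 4 ("assumed").
Base order: Tom had assumed who inquired if Owen filed every statue before noon.

4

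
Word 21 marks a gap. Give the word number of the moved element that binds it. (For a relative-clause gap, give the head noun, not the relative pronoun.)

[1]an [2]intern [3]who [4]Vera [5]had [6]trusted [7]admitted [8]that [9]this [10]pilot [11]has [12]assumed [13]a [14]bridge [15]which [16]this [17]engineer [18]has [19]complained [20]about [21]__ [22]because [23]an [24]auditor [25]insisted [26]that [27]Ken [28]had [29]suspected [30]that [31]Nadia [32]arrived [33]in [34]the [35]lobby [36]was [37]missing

The gap at 21 is the prepositional object of "complained", inside a relative clause.
The relative pronoun is "which" (word 15); it is bound by the head noun immediately before it.
Its filler is the head noun "bridge", at word 14.

14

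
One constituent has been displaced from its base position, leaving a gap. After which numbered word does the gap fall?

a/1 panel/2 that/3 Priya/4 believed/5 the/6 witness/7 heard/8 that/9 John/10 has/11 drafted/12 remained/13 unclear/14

The displaced element is "a panel" (word 2).
It is linked across 2 clause boundaries (Ø → that).
It functions as the direct object of "drafted", so the gap sits immediately after word 12 ("drafted").
Base order: Priya believed the witness heard that John has drafted a panel.

12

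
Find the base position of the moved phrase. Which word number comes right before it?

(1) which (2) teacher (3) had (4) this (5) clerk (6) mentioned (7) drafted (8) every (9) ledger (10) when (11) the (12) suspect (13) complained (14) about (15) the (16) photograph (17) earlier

The displaced element is "which teacher" (word 2).
It is linked across 1 clause boundary (Ø).
It functions as the subject of "drafted", so the gap sits immediately after word 6 ("mentioned").
Base order: This clerk had mentioned which teacher drafted every ledger when the suspect complained about the photograph earlier.

6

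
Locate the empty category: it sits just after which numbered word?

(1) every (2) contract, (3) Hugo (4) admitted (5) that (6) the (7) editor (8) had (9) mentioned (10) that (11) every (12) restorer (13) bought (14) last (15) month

13

The displaced element is "every contract" (word 2).
It is linked across 2 clause boundaries (that → that).
It functions as the direct object of "bought", so the gap sits immediately after word 13 ("bought").
Base order: Hugo admitted that the editor had mentioned that every restorer bought every contract last month.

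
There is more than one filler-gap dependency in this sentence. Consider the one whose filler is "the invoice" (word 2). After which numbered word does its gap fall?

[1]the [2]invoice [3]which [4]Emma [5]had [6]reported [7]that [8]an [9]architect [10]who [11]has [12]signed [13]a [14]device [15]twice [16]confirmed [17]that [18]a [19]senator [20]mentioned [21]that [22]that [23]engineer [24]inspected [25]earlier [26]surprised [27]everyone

The displaced element is "the invoice" (word 2).
It is linked across 3 clause boundaries (that → that → that).
It functions as the direct object of "inspected", so the gap sits immediately after word 24 ("inspected").
Base order: Emma had reported that an architect who has signed a device twice confirmed that a senator mentioned that that engineer inspected the invoice earlier.

24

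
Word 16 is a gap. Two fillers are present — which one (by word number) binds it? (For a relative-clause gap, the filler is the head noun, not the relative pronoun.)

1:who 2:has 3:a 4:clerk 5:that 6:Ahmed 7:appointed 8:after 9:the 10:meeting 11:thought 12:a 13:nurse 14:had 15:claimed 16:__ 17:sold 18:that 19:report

The marked gap is the subject of "sold".
Its filler is the fronted wh-phrase "who", at word 1.
(The other dependency links word 4 to a gap after word 7.)

1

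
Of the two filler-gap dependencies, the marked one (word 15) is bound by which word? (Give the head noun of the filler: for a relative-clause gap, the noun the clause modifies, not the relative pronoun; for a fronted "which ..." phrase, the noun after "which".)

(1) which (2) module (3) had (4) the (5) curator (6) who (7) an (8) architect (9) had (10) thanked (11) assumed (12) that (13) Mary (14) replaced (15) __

The marked gap is the direct object of "replaced".
Its filler is the fronted wh-phrase "which module", at word 2.
(The other dependency links word 5 to a gap after word 10.)

2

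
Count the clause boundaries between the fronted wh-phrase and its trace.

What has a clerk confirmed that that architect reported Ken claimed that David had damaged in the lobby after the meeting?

3

"what" is extracted from the object of "damaged".
Boundaries crossed, outermost first: [that], [Ø], [that] — 3 in total.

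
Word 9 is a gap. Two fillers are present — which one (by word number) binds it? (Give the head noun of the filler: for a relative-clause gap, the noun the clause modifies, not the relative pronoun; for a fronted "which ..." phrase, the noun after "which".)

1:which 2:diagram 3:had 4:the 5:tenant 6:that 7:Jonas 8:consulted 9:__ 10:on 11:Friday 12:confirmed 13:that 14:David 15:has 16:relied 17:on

5

The marked gap is inside the relative clause, the direct object of "consulted".
Its filler is the head noun "tenant" (via "that"), at word 5.
(The other dependency links word 2 to a gap after word 17.)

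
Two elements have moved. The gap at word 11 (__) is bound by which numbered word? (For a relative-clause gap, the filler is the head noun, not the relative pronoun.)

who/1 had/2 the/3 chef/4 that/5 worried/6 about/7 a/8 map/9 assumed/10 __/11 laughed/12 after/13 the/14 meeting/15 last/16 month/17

1

The marked gap is the subject of "laughed".
Its filler is the fronted wh-phrase "who", at word 1.
(The other dependency links word 4 to a gap after word 5.)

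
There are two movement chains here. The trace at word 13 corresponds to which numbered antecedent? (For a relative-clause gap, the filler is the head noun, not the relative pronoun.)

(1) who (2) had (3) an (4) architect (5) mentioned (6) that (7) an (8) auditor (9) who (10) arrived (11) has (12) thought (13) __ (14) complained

The marked gap is the subject of "complained".
Its filler is the fronted wh-phrase "who", at word 1.
(The other dependency links word 8 to a gap after word 9.)

1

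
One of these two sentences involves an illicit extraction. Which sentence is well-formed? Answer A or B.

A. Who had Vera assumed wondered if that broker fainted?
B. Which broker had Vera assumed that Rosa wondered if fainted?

A

In B, the wh-phrase is extracted from inside a wh-island (introduced by "if"), which blocks movement.
In A, the extraction path crosses only that-complement boundaries, which are transparent.
So A is grammatical.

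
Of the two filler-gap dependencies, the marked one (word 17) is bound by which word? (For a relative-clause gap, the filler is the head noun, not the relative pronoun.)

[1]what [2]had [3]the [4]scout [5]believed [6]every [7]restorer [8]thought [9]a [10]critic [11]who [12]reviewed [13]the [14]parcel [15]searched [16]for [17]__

The marked gap is the object of the preposition "for" of "searched".
Its filler is the fronted wh-phrase "what", at word 1.
(The other dependency links word 10 to a gap after word 11.)

1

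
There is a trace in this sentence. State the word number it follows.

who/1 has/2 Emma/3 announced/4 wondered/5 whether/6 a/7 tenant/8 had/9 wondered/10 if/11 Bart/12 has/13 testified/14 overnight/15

4

The displaced element is "who" (word 1).
It is linked across 1 clause boundary (Ø).
It functions as the subject of "wondered", so the gap sits immediately after word 4 ("announced").
Base order: Emma has announced that who wondered whether a tenant had wondered if Bart has testified overnight.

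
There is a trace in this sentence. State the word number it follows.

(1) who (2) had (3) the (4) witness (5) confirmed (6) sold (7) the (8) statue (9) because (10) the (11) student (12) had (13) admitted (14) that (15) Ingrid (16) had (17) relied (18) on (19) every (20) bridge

5

The displaced element is "who" (word 1).
It is linked across 1 clause boundary (Ø).
It functions as the subject of "sold", so the gap sits immediately after word 5 ("confirmed").
Base order: The witness had confirmed that who sold the statue because the student had admitted that Ingrid had relied on every bridge.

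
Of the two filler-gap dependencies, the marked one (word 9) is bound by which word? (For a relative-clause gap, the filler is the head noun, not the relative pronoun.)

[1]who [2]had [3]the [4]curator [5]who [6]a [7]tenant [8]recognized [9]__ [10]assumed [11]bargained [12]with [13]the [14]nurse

The marked gap is inside the relative clause, the direct object of "recognized".
Its filler is the head noun "curator" (via "who"), at word 4.
(The other dependency links word 1 to a gap after word 10.)

4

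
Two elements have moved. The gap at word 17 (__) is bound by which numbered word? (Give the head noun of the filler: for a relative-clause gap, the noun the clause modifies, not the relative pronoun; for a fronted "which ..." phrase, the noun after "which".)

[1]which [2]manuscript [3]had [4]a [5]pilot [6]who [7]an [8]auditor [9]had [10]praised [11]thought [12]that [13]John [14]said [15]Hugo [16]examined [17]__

2

The marked gap is the direct object of "examined".
Its filler is the fronted wh-phrase "which manuscript", at word 2.
(The other dependency links word 5 to a gap after word 10.)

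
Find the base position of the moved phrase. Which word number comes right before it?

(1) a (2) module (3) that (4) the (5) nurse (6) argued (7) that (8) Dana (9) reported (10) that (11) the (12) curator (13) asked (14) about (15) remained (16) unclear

The displaced element is "a module" (word 2).
It is linked across 2 clause boundaries (that → that).
It functions as the object of the preposition "about" of "asked", so the gap sits immediately after word 14 ("about").
Base order: The nurse argued that Dana reported that the curator asked about a module.

14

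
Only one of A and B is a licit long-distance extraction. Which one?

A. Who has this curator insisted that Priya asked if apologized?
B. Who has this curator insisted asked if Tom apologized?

In A, the wh-phrase is extracted from inside a wh-island (introduced by "if"), which blocks movement.
In B, the extraction path crosses only that-complement boundaries, which are transparent.
So B is grammatical.

B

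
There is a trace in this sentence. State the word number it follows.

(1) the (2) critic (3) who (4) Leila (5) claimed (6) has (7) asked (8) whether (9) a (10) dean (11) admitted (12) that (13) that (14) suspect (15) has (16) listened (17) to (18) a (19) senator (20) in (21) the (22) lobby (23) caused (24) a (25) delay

5

The displaced element is "the critic" (word 2).
It is linked across 1 clause boundary (Ø).
It functions as the subject of "asked", so the gap sits immediately after word 5 ("claimed").
Base order: Leila claimed that the critic has asked whether a dean admitted that that suspect has listened to a senator in the lobby.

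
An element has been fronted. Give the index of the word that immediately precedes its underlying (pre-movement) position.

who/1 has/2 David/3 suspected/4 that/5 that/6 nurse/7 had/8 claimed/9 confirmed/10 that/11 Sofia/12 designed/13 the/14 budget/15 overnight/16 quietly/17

The displaced element is "who" (word 1).
It is linked across 2 clause boundaries (that → Ø).
It functions as the subject of "confirmed", so the gap sits immediately after word 9 ("claimed").
Base order: David has suspected that that nurse had claimed that who confirmed that Sofia designed the budget overnight quietly.

9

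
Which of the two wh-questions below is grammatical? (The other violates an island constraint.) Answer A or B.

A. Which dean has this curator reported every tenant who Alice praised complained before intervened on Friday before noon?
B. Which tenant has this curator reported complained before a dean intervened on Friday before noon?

B

In A, the wh-phrase is extracted from inside an adjunct island (introduced by "before"), which blocks movement.
In B, the extraction path crosses only that-complement boundaries, which are transparent.
So B is grammatical.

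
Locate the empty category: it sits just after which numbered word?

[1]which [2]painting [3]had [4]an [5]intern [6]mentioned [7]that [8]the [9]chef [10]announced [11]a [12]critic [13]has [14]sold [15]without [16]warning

14

The displaced element is "which painting" (word 2).
It is linked across 2 clause boundaries (that → Ø).
It functions as the direct object of "sold", so the gap sits immediately after word 14 ("sold").
Base order: An intern had mentioned that the chef announced a critic has sold which painting without warning.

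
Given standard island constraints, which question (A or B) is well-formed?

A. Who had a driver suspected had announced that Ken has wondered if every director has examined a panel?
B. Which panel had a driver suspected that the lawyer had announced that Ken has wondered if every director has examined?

A

In B, the wh-phrase is extracted from inside a wh-island (introduced by "if"), which blocks movement.
In A, the extraction path crosses only that-complement boundaries, which are transparent.
So A is grammatical.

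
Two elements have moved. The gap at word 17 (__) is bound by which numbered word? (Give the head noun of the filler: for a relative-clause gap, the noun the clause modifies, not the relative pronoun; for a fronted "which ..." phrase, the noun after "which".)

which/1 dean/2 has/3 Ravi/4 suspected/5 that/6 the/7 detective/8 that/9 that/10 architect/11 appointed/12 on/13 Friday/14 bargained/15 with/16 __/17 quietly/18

2

The marked gap is the object of the preposition "with" of "bargained".
Its filler is the fronted wh-phrase "which dean", at word 2.
(The other dependency links word 8 to a gap after word 12.)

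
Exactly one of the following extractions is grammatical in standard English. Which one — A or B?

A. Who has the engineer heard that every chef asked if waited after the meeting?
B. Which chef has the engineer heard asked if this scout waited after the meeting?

In A, the wh-phrase is extracted from inside a wh-island (introduced by "if"), which blocks movement.
In B, the extraction path crosses only that-complement boundaries, which are transparent.
So B is grammatical.

B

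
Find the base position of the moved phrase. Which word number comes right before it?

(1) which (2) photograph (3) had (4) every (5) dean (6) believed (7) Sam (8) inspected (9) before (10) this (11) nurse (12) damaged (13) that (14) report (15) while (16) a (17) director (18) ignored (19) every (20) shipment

8

The displaced element is "which photograph" (word 2).
It is linked across 1 clause boundary (Ø).
It functions as the direct object of "inspected", so the gap sits immediately after word 8 ("inspected").
Base order: Every dean had believed Sam inspected which photograph before this nurse damaged that report while a director ignored every shipment.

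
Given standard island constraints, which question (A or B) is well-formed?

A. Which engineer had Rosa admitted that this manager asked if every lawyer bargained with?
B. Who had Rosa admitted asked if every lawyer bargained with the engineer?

In A, the wh-phrase is extracted from inside a wh-island (introduced by "if"), which blocks movement.
In B, the extraction path crosses only that-complement boundaries, which are transparent.
So B is grammatical.

B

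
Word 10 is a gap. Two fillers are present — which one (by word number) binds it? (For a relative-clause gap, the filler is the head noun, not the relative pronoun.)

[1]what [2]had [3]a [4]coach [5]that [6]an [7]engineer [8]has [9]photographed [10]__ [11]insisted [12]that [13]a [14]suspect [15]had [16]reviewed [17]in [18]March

The marked gap is inside the relative clause, the direct object of "photographed".
Its filler is the head noun "coach" (via "that"), at word 4.
(The other dependency links word 1 to a gap after word 16.)

4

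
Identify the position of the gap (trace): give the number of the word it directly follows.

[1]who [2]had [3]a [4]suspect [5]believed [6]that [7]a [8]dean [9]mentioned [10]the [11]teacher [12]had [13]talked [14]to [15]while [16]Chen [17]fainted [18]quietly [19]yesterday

The displaced element is "who" (word 1).
It is linked across 2 clause boundaries (that → Ø).
It functions as the object of the preposition "to" of "talked", so the gap sits immediately after word 14 ("to").
Base order: A suspect had believed that a dean mentioned the teacher had talked to who while Chen fainted quietly yesterday.

14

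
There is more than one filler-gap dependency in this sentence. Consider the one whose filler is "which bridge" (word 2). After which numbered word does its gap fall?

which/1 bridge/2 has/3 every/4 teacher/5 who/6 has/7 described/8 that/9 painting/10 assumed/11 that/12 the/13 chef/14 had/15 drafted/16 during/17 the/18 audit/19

16

The displaced element is "which bridge" (word 2).
It is linked across 1 clause boundary (that).
It functions as the direct object of "drafted", so the gap sits immediately after word 16 ("drafted").
Base order: Every teacher who has described that painting has assumed that the chef had drafted which bridge during the audit.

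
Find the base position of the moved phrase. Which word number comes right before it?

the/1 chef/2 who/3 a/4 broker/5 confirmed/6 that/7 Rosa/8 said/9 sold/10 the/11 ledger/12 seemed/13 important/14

9

The displaced element is "the chef" (word 2).
It is linked across 2 clause boundaries (that → Ø).
It functions as the subject of "sold", so the gap sits immediately after word 9 ("said").
Base order: A broker confirmed that Rosa said that the chef sold the ledger.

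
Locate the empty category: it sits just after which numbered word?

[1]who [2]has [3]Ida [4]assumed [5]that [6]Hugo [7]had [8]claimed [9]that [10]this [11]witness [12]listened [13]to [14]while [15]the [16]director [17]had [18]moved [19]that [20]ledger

The displaced element is "who" (word 1).
It is linked across 2 clause boundaries (that → that).
It functions as the object of the preposition "to" of "listened", so the gap sits immediately after word 13 ("to").
Base order: Ida has assumed that Hugo had claimed that this witness listened to who while the director had moved that ledger.

13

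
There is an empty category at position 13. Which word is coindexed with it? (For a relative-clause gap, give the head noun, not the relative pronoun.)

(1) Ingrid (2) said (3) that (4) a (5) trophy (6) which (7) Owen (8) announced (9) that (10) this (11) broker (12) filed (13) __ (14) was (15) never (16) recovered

5

The gap at 13 is the object of "filed", inside a relative clause.
The relative pronoun is "which" (word 6); it is bound by the head noun immediately before it.
Its filler is the head noun "trophy", at word 5.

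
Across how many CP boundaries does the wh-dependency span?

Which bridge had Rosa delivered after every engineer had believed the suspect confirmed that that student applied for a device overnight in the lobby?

0

"which bridge" originates inside the matrix clause — no clause boundary is crossed.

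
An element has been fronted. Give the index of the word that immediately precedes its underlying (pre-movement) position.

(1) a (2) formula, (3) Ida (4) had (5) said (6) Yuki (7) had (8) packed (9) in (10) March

8

The displaced element is "a formula" (word 2).
It is linked across 1 clause boundary (Ø).
It functions as the direct object of "packed", so the gap sits immediately after word 8 ("packed").
Base order: Ida had said Yuki had packed a formula in March.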